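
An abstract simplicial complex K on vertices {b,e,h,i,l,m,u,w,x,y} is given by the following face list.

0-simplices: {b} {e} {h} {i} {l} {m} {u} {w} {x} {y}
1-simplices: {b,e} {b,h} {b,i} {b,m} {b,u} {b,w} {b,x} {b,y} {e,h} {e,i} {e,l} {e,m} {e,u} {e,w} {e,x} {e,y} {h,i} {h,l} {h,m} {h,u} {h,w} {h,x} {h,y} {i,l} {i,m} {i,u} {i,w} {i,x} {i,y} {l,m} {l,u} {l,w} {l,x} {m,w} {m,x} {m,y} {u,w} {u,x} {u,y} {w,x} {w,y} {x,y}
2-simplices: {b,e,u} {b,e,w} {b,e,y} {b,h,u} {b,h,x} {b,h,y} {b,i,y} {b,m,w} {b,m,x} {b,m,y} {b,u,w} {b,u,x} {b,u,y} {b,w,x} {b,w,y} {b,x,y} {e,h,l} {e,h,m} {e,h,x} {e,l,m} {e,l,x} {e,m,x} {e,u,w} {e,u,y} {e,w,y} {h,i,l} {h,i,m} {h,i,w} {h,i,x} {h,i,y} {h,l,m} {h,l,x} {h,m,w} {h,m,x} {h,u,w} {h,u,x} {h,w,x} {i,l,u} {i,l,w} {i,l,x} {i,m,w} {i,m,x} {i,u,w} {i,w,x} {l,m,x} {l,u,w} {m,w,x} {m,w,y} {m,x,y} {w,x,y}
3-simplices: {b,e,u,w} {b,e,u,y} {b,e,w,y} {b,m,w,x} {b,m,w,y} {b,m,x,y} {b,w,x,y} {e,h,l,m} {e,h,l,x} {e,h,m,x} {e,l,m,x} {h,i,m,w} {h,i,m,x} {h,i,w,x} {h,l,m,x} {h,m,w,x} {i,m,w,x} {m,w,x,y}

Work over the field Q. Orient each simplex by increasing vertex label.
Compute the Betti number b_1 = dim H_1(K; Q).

b_1=2

n_0=10 n_1=42 n_2=50 n_3=18  [Q]
∂1: piv[be,bh,bi,bm,bu,bw,bx,by,el] rk=9  ker:eh,ei,em,eu,ew,ex,ey,hi,hl,hm,hu,hw,hx,hy,il,im,iu,iw,ix,iy,lm,lu,lw,lx,mw,mx,my,uw,ux,uy,wx,wy,xy
∂2: piv[beu,bew,bey,bhu,bhx,bhy,biy,bmw,bmx,bmy,buw,bux,buy,bwx,bwy,bxy,ehl,ehm,ehx,elm,elx,emx,hil,him,hiw,hix,hiy,hmw,ilu,ilw,iuw] rk=31  ker:euw,euy,ewy,hlm,hlx,hmx,huw,hux,hwx,ilx,imw,imx,iwx,lmx,luw,mwx,mwy,mxy,wxy
∂3: piv[beuw,beuy,bewy,bmwx,bmwy,bmxy,bwxy,ehlm,ehlx,ehmx,elmx,himw,himx,hiwx,hmwx] rk=15  ker:hlmx,imwx,mwxy
b_1=(42−9)−31=2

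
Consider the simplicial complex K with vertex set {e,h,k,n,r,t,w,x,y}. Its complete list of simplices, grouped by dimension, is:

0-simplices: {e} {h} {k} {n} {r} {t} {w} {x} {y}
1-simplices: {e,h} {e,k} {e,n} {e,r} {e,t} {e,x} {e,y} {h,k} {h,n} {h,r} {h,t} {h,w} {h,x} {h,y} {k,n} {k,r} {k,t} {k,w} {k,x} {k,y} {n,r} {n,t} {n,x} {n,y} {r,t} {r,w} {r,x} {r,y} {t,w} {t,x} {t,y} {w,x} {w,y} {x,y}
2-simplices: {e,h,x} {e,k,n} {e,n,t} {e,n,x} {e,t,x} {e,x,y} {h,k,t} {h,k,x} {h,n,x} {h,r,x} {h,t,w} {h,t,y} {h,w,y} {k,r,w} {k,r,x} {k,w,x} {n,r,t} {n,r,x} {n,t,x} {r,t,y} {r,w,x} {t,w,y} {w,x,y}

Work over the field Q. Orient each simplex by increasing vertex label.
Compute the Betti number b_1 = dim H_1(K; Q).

n_0=9 n_1=34 n_2=23  [Q]
∂1: piv[eh,ek,en,er,et,ex,ey,hw] rk=8  ker:hk,hn,hr,ht,hx,hy,kn,kr,kt,kw,kx,ky,nr,nt,nx,ny,rt,rw,rx,ry,tw,tx,ty,wx,wy,xy
∂2: piv[ehx,ekn,ent,enx,etx,exy,hkt,hkx,hnx,hrx,htw,hty,hwy,krw,krx,kwx,nrt,nrx,rty,wxy] rk=20  ker:ntx,rwx,twy
b_1=(34−8)−20=6

b_1=6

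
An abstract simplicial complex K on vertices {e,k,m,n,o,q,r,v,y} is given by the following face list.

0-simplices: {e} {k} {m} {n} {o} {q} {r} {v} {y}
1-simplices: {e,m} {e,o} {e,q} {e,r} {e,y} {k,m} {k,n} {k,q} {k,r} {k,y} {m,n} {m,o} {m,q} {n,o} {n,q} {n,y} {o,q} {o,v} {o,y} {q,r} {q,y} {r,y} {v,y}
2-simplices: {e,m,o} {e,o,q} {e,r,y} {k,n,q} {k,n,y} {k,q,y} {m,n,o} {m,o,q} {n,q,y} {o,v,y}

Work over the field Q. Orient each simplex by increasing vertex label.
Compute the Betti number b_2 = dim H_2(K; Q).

n_0=9 n_1=23 n_2=10  [Q]
∂1: piv[em,eo,eq,er,ey,km,kn,ov] rk=8  ker:kq,kr,ky,mn,mo,mq,no,nq,ny,oq,oy,qr,qy,ry,vy
∂2: piv[emo,eoq,ery,knq,kny,kqy,mno,moq,ovy] rk=9  ker:nqy
b_2=(10−9)−0=1

b_2=1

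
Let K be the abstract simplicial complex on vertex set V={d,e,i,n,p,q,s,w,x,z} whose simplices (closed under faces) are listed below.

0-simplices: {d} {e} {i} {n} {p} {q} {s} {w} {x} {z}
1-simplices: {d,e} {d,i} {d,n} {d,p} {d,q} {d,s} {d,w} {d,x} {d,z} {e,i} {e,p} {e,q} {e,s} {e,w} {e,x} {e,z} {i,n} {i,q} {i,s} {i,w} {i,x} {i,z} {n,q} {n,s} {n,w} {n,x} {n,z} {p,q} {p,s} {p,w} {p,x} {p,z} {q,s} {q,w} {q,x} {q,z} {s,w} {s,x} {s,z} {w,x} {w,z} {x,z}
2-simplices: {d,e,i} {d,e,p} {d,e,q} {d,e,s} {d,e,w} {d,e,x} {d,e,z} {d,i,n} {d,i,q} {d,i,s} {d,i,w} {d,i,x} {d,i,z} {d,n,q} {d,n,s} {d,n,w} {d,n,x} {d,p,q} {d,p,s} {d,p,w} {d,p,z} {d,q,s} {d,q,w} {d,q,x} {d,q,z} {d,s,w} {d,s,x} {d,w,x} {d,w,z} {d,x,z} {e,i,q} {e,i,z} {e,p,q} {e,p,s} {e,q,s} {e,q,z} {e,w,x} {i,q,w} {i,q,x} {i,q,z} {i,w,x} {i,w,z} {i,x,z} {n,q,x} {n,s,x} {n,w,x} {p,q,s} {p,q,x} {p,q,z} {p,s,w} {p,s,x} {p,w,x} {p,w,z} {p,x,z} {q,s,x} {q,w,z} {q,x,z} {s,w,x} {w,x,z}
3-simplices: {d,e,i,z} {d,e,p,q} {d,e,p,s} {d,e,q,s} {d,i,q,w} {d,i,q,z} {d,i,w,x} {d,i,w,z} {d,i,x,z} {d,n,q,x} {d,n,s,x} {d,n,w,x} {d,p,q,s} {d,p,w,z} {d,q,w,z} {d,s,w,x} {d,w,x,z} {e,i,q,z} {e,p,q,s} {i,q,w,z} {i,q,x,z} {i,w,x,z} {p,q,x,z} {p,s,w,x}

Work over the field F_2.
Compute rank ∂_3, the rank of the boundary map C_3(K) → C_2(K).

n_0=10 n_1=42 n_2=59 n_3=24  [Z2]
∂1: piv[de,di,dn,dp,dq,ds,dw,dx,dz] rk=9  ker:ei,ep,eq,es,ew,ex,ez,in,iq,is,iw,ix,iz,nq,ns,nw,nx,nz,pq,ps,pw,px,pz,qs,qw,qx,qz,sw,sx,sz,wx,wz,xz
∂2: piv[dei,dep,deq,des,dew,dex,dez,din,diq,dis,diw,dix,diz,dnq,dns,dnw,dnx,dpq,dps,dpw,dpz,dqs,dqw,dqx,dqz,dsw,dsx,dwx,dwz,dxz,pqx] rk=31  ker:eiq,eiz,epq,eps,eqs,eqz,ewx,iqw,iqx,iqz,iwx,iwz,ixz,nqx,nsx,nwx,pqs,pqz,psw,psx,pwx,pwz,pxz,qsx,qwz,qxz,swx,wxz
∂3: piv[deiz,depq,deps,deqs,diqw,diqz,diwx,diwz,dixz,dnqx,dnsx,dnwx,dpqs,dpwz,dqwz,dswx,dwxz,eiqz,iqxz,pqxz,pswx] rk=21  ker:epqs,iqwz,iwxz
rk∂_3=21

rank∂_3=21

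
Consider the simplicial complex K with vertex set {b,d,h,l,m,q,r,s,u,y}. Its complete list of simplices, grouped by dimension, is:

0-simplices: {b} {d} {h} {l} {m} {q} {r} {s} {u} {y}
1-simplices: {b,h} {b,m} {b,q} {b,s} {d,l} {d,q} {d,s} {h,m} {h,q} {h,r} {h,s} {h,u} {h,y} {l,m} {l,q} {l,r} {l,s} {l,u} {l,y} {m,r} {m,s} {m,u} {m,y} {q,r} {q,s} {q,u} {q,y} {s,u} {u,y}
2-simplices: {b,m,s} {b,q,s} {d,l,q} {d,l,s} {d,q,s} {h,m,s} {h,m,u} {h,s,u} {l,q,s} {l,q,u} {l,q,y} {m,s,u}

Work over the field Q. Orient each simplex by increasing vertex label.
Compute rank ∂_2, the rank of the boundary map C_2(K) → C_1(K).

n_0=10 n_1=29 n_2=12  [Q]
∂1: piv[bh,bm,bq,bs,dl,dq,hr,hu,hy] rk=9  ker:ds,hm,hq,hs,lm,lq,lr,ls,lu,ly,mr,ms,mu,my,qr,qs,qu,qy,su,uy
∂2: piv[bms,bqs,dlq,dls,dqs,hms,hmu,hsu,lqu,lqy] rk=10  ker:lqs,msu
rk∂_2=10

rank∂_2=10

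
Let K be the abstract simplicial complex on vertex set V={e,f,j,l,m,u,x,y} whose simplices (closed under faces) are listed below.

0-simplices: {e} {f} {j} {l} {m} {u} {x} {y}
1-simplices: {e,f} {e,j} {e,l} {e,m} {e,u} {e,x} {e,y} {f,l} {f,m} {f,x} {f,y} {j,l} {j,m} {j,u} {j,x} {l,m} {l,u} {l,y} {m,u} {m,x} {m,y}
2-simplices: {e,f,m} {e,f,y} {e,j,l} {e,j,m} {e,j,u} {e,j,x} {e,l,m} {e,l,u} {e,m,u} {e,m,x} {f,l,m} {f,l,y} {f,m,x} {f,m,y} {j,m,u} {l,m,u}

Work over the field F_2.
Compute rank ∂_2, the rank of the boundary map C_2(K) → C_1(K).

n_0=8 n_1=21 n_2=16  [Z2]
∂1: piv[ef,ej,el,em,eu,ex,ey] rk=7  ker:fl,fm,fx,fy,jl,jm,ju,jx,lm,lu,ly,mu,mx,my
∂2: piv[efm,efy,ejl,ejm,eju,ejx,elm,elu,emu,emx,flm,fly,fmx,fmy] rk=14  ker:jmu,lmu
rk∂_2=14

rank∂_2=14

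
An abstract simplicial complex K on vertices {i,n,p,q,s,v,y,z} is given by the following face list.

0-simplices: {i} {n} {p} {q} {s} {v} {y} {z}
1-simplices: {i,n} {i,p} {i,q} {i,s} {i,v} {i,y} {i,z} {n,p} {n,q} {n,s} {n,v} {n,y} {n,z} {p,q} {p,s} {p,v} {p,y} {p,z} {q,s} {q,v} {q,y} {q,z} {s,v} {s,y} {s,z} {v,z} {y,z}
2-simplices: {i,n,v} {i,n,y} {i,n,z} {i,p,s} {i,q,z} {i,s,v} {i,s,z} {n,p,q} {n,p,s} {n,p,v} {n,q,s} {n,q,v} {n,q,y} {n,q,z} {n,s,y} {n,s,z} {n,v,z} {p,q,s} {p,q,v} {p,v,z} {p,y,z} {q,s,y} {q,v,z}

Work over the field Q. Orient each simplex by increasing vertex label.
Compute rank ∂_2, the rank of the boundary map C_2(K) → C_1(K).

rank∂_2=19

n_0=8 n_1=27 n_2=23  [Q]
∂1: piv[in,ip,iq,is,iv,iy,iz] rk=7  ker:np,nq,ns,nv,ny,nz,pq,ps,pv,py,pz,qs,qv,qy,qz,sv,sy,sz,vz,yz
∂2: piv[inv,iny,inz,ips,iqz,isv,isz,npq,nps,npv,nqs,nqv,nqy,nqz,nsy,nsz,nvz,pvz,pyz] rk=19  ker:pqs,pqv,qsy,qvz
rk∂_2=19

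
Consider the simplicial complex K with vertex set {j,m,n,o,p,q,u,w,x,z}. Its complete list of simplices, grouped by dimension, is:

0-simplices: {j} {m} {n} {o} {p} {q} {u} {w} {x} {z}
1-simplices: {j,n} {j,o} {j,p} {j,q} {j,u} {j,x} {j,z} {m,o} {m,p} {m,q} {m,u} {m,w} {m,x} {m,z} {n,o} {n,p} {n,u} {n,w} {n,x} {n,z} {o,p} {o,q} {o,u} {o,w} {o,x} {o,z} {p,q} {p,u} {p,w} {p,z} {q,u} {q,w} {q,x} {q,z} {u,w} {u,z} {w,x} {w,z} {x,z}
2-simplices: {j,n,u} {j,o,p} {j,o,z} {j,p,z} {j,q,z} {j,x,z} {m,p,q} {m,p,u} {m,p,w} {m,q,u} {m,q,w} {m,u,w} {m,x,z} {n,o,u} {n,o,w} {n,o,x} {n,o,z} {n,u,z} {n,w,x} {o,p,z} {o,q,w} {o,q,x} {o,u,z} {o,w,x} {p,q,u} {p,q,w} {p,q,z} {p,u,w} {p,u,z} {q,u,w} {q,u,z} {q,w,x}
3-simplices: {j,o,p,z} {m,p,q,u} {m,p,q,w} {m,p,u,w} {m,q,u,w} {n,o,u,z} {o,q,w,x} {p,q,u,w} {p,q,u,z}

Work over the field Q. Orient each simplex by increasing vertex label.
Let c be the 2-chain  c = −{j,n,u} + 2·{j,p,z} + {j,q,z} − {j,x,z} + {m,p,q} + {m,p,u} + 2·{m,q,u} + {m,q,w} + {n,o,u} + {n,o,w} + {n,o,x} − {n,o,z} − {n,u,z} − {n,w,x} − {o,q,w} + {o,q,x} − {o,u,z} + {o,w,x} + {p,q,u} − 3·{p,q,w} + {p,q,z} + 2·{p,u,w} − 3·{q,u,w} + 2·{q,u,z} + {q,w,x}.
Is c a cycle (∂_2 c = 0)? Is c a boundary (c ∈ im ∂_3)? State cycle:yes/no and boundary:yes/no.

n_0=10 n_1=39 n_2=32 n_3=9  [Q]
∂1: piv[jn,jo,jp,jq,ju,jx,jz,mo,mw] rk=9  ker:mp,mq,mu,mx,mz,no,np,nu,nw,nx,nz,op,oq,ou,ow,ox,oz,pq,pu,pw,pz,qu,qw,qx,qz,uw,uz,wx,wz,xz
∂2: piv[jnu,jop,joz,jpz,jqz,jxz,mpq,mpu,mpw,mqu,mqw,muw,mxz,nou,now,nox,noz,nuz,nwx,oqw,oqx,pqz,puz] rk=23  ker:opz,ouz,owx,pqu,pqw,puw,quw,quz,qwx
∂3: piv[jopz,mpqu,mpqw,mpuw,mquw,nouz,oqwx,pquz] rk=8  ker:pquw
∂2c = −{j,n} + 2·{j,p} + {j,q} + {j,u} − {j,x} − 2·{j,z} + 2·{m,p} + 2·{m,q} − 3·{m,u} − {m,w} + 2·{n,o} − 3·{n,u} − 2·{n,w} + 2·{n,z} + 3·{o,w} − {o,x} + 2·{p,u} + {p,w} + {p,z} + 2·{q,u} + {q,w} − {u,w} + {w,x} − {x,z}

cycle:no boundary:no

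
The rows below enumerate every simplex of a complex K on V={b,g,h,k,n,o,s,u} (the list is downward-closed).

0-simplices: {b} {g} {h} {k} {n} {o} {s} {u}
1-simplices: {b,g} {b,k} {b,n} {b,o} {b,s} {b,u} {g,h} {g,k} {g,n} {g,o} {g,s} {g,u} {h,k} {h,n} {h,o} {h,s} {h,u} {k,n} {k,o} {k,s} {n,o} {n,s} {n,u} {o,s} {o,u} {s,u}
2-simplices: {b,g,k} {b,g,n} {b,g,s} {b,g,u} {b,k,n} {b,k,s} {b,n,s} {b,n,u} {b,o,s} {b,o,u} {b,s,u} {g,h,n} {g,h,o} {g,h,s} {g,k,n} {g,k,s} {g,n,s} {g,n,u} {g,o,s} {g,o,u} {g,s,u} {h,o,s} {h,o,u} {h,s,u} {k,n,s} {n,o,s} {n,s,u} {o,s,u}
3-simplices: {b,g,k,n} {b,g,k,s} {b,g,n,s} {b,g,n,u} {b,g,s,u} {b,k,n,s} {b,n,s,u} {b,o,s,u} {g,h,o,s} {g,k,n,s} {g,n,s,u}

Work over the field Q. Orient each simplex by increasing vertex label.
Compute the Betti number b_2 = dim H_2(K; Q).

b_2=2

n_0=8 n_1=26 n_2=28 n_3=11  [Q]
∂1: piv[bg,bk,bn,bo,bs,bu,gh] rk=7  ker:gk,gn,go,gs,gu,hk,hn,ho,hs,hu,kn,ko,ks,no,ns,nu,os,ou,su
∂2: piv[bgk,bgn,bgs,bgu,bkn,bks,bns,bnu,bos,bou,bsu,ghn,gho,ghs,gos,hou,nos] rk=17  ker:gkn,gks,gns,gnu,gou,gsu,hos,hsu,kns,nsu,osu
∂3: piv[bgkn,bgks,bgns,bgnu,bgsu,bkns,bnsu,bosu,ghos] rk=9  ker:gkns,gnsu
b_2=(28−17)−9=2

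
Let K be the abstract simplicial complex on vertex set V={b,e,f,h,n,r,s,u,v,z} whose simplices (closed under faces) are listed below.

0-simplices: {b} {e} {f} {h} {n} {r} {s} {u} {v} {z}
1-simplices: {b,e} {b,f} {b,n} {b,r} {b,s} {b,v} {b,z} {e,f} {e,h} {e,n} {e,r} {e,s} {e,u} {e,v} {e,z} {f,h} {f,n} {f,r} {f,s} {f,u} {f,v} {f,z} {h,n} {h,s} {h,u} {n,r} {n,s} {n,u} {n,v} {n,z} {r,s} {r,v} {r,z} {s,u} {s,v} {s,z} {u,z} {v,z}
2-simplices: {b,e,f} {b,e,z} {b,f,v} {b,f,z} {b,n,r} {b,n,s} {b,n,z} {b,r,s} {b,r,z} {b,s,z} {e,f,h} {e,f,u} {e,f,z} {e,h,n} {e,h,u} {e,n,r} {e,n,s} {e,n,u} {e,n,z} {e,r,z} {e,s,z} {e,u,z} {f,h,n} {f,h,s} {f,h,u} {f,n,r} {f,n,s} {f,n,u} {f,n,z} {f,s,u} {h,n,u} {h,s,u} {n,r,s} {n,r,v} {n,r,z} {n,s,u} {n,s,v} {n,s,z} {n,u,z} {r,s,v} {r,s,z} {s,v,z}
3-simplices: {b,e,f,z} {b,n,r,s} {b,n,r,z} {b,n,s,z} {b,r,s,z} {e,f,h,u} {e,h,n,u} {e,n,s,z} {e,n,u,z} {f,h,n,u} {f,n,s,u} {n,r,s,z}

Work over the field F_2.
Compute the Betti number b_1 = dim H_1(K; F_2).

b_1=2

n_0=10 n_1=38 n_2=42 n_3=12  [Z2]
∂1: piv[be,bf,bn,br,bs,bv,bz,eh,eu] rk=9  ker:ef,en,er,es,ev,ez,fh,fn,fr,fs,fu,fv,fz,hn,hs,hu,nr,ns,nu,nv,nz,rs,rv,rz,su,sv,sz,uz,vz
∂2: piv[bef,bez,bfv,bfz,bnr,bns,bnz,brs,brz,bsz,efh,efu,ehn,ehu,enr,ens,enu,enz,euz,fhn,fhs,fnr,fns,fsu,nrv,nsv,svz] rk=27  ker:efz,erz,esz,fhu,fnu,fnz,hnu,hsu,nrs,nrz,nsu,nsz,nuz,rsv,rsz
∂3: piv[befz,bnrs,bnrz,bnsz,brsz,efhu,ehnu,ensz,enuz,fhnu,fnsu] rk=11  ker:nrsz
b_1=(38−9)−27=2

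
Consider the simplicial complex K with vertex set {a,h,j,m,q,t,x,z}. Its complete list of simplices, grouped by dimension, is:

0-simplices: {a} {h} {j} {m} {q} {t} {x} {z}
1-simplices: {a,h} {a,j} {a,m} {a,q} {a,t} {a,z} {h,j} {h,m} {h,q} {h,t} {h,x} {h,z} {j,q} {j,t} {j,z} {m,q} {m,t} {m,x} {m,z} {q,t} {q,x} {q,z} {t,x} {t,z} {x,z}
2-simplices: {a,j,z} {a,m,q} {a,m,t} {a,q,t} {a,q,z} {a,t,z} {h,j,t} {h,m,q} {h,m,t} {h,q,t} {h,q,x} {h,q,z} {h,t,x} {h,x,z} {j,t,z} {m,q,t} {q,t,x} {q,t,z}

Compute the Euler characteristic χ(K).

χ(K)=1

n_0=8 n_1=25 n_2=18
χ=+8−25+18=1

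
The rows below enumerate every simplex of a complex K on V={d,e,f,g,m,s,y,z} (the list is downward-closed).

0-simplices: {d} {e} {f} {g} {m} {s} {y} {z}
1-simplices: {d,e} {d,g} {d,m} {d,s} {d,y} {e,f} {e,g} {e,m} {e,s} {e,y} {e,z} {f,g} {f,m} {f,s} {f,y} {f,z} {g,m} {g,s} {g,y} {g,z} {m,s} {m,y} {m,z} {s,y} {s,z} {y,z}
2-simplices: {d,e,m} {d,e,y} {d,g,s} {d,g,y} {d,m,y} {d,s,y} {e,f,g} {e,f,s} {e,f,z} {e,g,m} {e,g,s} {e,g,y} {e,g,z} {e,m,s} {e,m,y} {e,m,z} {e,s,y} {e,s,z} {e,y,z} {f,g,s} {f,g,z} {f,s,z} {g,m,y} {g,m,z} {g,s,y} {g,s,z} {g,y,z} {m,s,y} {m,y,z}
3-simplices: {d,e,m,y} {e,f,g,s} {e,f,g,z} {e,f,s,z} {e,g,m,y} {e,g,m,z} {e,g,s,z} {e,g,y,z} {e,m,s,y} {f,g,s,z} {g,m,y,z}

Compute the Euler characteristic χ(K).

n_0=8 n_1=26 n_2=29 n_3=11
χ=+8−26+29−11=0

χ(K)=0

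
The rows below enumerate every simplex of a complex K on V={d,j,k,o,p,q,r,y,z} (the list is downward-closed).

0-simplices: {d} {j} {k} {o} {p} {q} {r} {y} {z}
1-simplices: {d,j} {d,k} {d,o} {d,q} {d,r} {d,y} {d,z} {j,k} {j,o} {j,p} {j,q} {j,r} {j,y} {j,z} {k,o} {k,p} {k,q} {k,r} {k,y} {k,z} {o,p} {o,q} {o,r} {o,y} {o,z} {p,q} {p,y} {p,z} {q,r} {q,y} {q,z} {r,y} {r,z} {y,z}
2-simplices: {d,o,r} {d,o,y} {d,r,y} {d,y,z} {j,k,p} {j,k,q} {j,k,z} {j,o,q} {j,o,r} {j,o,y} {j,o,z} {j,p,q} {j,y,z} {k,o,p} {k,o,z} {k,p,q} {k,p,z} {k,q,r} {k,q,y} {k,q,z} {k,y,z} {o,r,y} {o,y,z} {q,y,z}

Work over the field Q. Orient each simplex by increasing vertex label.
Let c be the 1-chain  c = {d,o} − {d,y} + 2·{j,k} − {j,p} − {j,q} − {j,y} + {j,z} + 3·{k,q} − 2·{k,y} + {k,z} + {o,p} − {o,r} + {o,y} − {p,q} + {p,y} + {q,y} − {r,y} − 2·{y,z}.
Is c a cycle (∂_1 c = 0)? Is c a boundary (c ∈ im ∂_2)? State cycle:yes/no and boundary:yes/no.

n_0=9 n_1=34 n_2=24  [Q]
∂1: piv[dj,dk,do,dq,dr,dy,dz,jp] rk=8  ker:jk,jo,jq,jr,jy,jz,ko,kp,kq,kr,ky,kz,op,oq,or,oy,oz,pq,py,pz,qr,qy,qz,ry,rz,yz
∂2: piv[dor,doy,dry,dyz,jkp,jkq,jkz,joq,jor,joy,joz,jpq,jyz,kop,koz,kpz,kqr,kqy,kqz,kyz] rk=20  ker:kpq,ory,oyz,qyz
∂1c = 0
c vs im∂2: residual ≠ 0 ⇒ not boundary

cycle:yes boundary:no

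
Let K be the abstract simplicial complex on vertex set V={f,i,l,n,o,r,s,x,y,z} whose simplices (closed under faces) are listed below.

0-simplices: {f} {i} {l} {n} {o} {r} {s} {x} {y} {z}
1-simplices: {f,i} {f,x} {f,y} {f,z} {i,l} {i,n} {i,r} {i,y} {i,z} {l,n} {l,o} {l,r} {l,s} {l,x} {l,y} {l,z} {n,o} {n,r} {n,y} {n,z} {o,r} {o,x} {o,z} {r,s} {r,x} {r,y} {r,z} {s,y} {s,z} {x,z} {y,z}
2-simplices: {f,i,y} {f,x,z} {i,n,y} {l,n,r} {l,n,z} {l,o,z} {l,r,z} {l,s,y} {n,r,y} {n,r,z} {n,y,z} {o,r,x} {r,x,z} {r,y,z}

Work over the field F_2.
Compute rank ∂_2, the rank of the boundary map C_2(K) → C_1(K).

rank∂_2=12

n_0=10 n_1=31 n_2=14  [Z2]
∂1: piv[fi,fx,fy,fz,il,in,ir,lo,ls] rk=9  ker:iy,iz,ln,lr,lx,ly,lz,no,nr,ny,nz,or,ox,oz,rs,rx,ry,rz,sy,sz,xz,yz
∂2: piv[fiy,fxz,iny,lnr,lnz,loz,lrz,lsy,nry,nyz,orx,rxz] rk=12  ker:nrz,ryz
rk∂_2=12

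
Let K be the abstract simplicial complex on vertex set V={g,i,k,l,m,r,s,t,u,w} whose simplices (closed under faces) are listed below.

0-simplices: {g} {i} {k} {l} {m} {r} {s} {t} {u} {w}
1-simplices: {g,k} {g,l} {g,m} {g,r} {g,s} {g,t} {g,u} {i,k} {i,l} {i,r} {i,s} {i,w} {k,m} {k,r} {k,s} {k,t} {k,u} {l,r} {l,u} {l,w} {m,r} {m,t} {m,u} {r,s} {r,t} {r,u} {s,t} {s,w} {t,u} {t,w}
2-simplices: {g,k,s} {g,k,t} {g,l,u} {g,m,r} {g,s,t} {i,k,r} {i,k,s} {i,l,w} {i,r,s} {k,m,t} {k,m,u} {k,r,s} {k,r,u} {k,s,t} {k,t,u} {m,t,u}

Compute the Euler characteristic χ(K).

χ(K)=-4

n_0=10 n_1=30 n_2=16
χ=+10−30+16=-4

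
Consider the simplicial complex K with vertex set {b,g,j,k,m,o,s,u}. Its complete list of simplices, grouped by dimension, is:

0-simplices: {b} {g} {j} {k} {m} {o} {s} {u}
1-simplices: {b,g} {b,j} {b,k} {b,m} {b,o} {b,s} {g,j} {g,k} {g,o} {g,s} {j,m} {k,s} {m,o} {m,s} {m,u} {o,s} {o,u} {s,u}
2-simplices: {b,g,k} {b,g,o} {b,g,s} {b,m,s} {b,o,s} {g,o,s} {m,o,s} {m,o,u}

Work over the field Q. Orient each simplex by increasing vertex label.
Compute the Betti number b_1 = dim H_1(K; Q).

b_1=4

n_0=8 n_1=18 n_2=8  [Q]
∂1: piv[bg,bj,bk,bm,bo,bs,mu] rk=7  ker:gj,gk,go,gs,jm,ks,mo,ms,os,ou,su
∂2: piv[bgk,bgo,bgs,bms,bos,mos,mou] rk=7  ker:gos
b_1=(18−7)−7=4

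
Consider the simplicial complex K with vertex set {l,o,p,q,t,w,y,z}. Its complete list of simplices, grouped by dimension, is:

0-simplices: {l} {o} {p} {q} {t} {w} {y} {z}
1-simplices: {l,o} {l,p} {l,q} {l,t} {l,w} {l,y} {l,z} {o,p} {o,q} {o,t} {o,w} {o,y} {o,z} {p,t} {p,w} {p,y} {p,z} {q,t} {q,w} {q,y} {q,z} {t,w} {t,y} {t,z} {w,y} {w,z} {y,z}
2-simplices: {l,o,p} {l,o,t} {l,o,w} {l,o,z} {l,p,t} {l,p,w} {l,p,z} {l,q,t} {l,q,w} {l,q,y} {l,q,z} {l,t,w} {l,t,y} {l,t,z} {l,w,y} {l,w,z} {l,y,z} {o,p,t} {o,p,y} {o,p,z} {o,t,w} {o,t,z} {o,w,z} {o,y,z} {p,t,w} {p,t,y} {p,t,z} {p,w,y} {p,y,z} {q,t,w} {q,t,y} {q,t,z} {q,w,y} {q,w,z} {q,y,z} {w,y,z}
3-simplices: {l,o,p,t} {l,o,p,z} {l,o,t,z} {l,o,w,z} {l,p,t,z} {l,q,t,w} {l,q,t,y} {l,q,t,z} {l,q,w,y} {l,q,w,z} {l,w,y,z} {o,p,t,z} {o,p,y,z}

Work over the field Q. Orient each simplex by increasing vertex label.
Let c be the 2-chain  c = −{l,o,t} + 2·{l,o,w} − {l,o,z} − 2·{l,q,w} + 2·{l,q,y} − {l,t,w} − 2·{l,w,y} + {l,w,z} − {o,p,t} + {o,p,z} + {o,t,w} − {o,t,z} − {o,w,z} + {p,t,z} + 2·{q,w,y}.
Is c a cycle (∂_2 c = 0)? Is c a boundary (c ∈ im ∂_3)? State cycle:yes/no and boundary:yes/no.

cycle:yes boundary:no

n_0=8 n_1=27 n_2=36 n_3=13  [Q]
∂1: piv[lo,lp,lq,lt,lw,ly,lz] rk=7  ker:op,oq,ot,ow,oy,oz,pt,pw,py,pz,qt,qw,qy,qz,tw,ty,tz,wy,wz,yz
∂2: piv[lop,lot,low,loz,lpt,lpw,lpz,lqt,lqw,lqy,lqz,ltw,lty,ltz,lwy,lwz,lyz,opy,oyz] rk=19  ker:opt,opz,otw,otz,owz,ptw,pty,ptz,pwy,pyz,qtw,qty,qtz,qwy,qwz,qyz,wyz
∂3: piv[lopt,lopz,lotz,lowz,lptz,lqtw,lqty,lqtz,lqwy,lqwz,lwyz,opyz] rk=12  ker:optz
∂2c = 0
c vs im∂3: residual ≠ 0 ⇒ not boundary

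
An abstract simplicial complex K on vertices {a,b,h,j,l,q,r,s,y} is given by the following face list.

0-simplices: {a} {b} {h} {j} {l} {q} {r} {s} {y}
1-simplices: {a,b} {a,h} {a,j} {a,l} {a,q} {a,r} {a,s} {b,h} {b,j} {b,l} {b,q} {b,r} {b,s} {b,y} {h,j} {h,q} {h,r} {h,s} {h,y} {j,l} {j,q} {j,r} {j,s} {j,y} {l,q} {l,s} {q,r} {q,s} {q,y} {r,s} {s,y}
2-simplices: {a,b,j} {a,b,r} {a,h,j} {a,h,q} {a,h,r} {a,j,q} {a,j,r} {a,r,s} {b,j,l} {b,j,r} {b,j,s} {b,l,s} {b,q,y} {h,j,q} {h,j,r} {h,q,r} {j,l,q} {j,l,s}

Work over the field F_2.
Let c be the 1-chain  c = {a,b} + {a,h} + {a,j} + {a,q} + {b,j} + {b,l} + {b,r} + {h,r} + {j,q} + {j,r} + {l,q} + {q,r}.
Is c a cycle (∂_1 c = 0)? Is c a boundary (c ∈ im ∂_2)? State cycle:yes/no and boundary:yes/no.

cycle:yes boundary:yes

n_0=9 n_1=31 n_2=18  [Z2]
∂1: piv[ab,ah,aj,al,aq,ar,as,by] rk=8  ker:bh,bj,bl,bq,br,bs,hj,hq,hr,hs,hy,jl,jq,jr,js,jy,lq,ls,qr,qs,qy,rs,sy
∂2: piv[abj,abr,ahj,ahq,ahr,ajq,ajr,ars,bjl,bjs,bls,bqy,hqr,jlq] rk=14  ker:bjr,hjq,hjr,jls
∂1c = 0
c vs im∂2: reduces to 0 ⇒ boundary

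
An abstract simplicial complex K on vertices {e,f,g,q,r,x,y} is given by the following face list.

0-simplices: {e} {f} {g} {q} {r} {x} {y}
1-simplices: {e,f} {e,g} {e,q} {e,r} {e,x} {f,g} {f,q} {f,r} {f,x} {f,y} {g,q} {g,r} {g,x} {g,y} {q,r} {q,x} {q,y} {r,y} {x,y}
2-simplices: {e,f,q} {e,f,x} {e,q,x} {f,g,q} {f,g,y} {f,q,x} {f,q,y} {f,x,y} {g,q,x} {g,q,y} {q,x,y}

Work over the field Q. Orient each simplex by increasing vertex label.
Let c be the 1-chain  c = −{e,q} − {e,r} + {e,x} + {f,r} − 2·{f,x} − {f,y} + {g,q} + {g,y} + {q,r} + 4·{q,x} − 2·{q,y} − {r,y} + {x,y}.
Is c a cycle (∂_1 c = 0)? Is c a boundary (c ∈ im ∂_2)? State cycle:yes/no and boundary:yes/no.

n_0=7 n_1=19 n_2=11  [Q]
∂1: piv[ef,eg,eq,er,ex,fy] rk=6  ker:fg,fq,fr,fx,gq,gr,gx,gy,qr,qx,qy,ry,xy
∂2: piv[efq,efx,eqx,fgq,fgy,fqy,fxy,gqx] rk=8  ker:fqx,gqy,qxy
∂1c = {e} + 2·{f} − 2·{g} − 3·{q} + 2·{r} + 2·{x} − 2·{y}

cycle:no boundary:no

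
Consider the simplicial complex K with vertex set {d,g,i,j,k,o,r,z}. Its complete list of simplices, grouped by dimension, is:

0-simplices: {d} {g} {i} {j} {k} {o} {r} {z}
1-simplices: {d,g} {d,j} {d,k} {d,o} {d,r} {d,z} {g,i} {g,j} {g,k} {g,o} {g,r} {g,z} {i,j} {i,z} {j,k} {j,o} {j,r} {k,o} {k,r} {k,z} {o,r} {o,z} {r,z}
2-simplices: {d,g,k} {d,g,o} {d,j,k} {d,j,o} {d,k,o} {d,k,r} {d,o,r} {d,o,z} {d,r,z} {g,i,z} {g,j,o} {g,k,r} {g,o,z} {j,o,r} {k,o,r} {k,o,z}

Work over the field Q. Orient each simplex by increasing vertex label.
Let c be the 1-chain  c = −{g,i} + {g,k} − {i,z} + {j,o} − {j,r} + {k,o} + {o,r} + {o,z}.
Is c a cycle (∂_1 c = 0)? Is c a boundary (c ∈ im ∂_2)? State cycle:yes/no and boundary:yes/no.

cycle:yes boundary:yes

n_0=8 n_1=23 n_2=16  [Q]
∂1: piv[dg,dj,dk,do,dr,dz,gi] rk=7  ker:gj,gk,go,gr,gz,ij,iz,jk,jo,jr,ko,kr,kz,or,oz,rz
∂2: piv[dgk,dgo,djk,djo,dko,dkr,dor,doz,drz,giz,gjo,gkr,goz,jor,koz] rk=15  ker:kor
∂1c = 0
c vs im∂2: reduces to 0 ⇒ boundary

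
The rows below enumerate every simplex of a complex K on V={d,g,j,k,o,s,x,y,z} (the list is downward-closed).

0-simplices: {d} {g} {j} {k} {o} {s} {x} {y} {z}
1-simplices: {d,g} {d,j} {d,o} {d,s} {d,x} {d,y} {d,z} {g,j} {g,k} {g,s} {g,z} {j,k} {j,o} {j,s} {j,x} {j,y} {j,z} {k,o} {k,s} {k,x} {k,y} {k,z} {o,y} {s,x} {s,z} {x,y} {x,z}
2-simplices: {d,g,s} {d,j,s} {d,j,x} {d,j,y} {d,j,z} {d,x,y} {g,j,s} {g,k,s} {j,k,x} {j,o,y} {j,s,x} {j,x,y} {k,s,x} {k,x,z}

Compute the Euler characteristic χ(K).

n_0=9 n_1=27 n_2=14
χ=+9−27+14=-4

χ(K)=-4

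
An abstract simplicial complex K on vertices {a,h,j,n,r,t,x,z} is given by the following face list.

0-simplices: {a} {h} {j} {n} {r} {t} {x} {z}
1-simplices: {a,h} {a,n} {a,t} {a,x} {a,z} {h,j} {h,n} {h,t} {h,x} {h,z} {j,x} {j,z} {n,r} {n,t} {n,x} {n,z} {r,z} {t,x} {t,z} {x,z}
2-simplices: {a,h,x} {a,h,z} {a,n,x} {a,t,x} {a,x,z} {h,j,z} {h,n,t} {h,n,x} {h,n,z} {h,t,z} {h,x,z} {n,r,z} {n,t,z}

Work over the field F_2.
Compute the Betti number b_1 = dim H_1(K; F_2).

n_0=8 n_1=20 n_2=13  [Z2]
∂1: piv[ah,an,at,ax,az,hj,nr] rk=7  ker:hn,ht,hx,hz,jx,jz,nt,nx,nz,rz,tx,tz,xz
∂2: piv[ahx,ahz,anx,atx,axz,hjz,hnt,hnx,hnz,htz,nrz] rk=11  ker:hxz,ntz
b_1=(20−7)−11=2

b_1=2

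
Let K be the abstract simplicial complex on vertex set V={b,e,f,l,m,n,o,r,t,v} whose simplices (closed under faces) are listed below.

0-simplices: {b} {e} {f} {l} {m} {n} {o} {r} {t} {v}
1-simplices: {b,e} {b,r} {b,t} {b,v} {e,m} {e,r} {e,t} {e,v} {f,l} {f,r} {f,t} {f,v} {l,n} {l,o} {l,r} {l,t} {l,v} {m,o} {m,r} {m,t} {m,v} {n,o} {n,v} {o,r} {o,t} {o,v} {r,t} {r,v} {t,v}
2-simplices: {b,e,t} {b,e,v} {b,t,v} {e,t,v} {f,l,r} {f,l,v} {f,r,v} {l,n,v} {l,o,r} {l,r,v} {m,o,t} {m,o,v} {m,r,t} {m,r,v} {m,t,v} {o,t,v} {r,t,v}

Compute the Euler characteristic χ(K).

χ(K)=-2

n_0=10 n_1=29 n_2=17
χ=+10−29+17=-2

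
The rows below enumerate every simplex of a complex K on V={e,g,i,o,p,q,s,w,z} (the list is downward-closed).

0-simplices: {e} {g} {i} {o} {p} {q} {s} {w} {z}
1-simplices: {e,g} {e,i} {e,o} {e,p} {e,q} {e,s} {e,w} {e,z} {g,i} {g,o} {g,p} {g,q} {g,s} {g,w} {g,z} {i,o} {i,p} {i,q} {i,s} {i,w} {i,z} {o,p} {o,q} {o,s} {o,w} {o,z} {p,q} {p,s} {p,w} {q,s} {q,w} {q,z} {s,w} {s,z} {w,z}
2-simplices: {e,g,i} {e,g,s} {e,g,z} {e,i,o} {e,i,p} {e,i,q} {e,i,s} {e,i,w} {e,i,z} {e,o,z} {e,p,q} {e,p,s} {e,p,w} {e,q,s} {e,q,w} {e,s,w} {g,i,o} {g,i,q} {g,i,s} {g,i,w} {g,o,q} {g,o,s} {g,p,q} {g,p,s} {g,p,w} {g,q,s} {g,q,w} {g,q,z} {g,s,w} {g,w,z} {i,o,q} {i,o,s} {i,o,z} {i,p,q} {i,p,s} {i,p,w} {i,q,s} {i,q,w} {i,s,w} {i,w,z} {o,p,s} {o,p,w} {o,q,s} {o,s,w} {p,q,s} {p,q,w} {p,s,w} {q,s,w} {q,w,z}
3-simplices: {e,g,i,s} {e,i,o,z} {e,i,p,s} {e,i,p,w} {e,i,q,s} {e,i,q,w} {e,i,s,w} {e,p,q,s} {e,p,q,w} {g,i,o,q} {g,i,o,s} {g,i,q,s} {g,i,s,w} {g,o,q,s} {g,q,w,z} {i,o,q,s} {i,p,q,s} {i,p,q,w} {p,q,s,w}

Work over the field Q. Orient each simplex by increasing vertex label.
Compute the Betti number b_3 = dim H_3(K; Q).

b_3=2

n_0=9 n_1=35 n_2=49 n_3=19  [Q]
∂1: piv[eg,ei,eo,ep,eq,es,ew,ez] rk=8  ker:gi,go,gp,gq,gs,gw,gz,io,ip,iq,is,iw,iz,op,oq,os,ow,oz,pq,ps,pw,qs,qw,qz,sw,sz,wz
∂2: piv[egi,egs,egz,eio,eip,eiq,eis,eiw,eiz,eoz,epq,eps,epw,eqs,eqw,esw,gio,giq,giw,goq,gos,gpq,gqz,gwz,ops,opw] rk=26  ker:gis,gps,gpw,gqs,gqw,gsw,ioq,ios,ioz,ipq,ips,ipw,iqs,iqw,isw,iwz,oqs,osw,pqs,pqw,psw,qsw,qwz
∂3: piv[egis,eioz,eips,eipw,eiqs,eiqw,eisw,epqs,epqw,gioq,gios,giqs,gisw,goqs,gqwz,ipqs,pqsw] rk=17  ker:ioqs,ipqw
b_3=(19−17)−0=2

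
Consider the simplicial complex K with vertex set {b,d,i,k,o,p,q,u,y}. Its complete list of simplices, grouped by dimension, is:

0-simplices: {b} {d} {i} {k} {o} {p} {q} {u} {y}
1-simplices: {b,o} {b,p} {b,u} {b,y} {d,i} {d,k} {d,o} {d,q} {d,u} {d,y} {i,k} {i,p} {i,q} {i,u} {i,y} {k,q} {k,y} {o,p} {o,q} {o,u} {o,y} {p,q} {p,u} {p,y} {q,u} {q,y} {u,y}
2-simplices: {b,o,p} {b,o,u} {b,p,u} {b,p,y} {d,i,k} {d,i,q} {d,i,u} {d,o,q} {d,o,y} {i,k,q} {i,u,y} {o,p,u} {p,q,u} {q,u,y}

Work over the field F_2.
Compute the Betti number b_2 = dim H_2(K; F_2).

b_2=1

n_0=9 n_1=27 n_2=14  [Z2]
∂1: piv[bo,bp,bu,by,di,dk,do,dq] rk=8  ker:du,dy,ik,ip,iq,iu,iy,kq,ky,op,oq,ou,oy,pq,pu,py,qu,qy,uy
∂2: piv[bop,bou,bpu,bpy,dik,diq,diu,doq,doy,ikq,iuy,pqu,quy] rk=13  ker:opu
b_2=(14−13)−0=1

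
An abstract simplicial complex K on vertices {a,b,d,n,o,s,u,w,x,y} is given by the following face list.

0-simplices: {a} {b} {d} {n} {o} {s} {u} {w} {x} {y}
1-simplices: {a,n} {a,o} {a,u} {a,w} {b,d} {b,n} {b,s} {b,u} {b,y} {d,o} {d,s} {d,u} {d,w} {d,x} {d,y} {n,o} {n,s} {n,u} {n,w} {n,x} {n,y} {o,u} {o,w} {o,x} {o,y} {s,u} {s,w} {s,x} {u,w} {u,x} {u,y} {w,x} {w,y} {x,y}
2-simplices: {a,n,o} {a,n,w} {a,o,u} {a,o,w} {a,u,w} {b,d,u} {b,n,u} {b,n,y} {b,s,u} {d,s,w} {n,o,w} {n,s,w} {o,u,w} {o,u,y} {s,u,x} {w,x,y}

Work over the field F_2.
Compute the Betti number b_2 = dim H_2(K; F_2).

n_0=10 n_1=34 n_2=16  [Z2]
∂1: piv[an,ao,au,aw,bd,bn,bs,by,dx] rk=9  ker:bu,do,ds,du,dw,dy,no,ns,nu,nw,nx,ny,ou,ow,ox,oy,su,sw,sx,uw,ux,uy,wx,wy,xy
∂2: piv[ano,anw,aou,aow,auw,bdu,bnu,bny,bsu,dsw,nsw,ouy,sux,wxy] rk=14  ker:now,ouw
b_2=(16−14)−0=2

b_2=2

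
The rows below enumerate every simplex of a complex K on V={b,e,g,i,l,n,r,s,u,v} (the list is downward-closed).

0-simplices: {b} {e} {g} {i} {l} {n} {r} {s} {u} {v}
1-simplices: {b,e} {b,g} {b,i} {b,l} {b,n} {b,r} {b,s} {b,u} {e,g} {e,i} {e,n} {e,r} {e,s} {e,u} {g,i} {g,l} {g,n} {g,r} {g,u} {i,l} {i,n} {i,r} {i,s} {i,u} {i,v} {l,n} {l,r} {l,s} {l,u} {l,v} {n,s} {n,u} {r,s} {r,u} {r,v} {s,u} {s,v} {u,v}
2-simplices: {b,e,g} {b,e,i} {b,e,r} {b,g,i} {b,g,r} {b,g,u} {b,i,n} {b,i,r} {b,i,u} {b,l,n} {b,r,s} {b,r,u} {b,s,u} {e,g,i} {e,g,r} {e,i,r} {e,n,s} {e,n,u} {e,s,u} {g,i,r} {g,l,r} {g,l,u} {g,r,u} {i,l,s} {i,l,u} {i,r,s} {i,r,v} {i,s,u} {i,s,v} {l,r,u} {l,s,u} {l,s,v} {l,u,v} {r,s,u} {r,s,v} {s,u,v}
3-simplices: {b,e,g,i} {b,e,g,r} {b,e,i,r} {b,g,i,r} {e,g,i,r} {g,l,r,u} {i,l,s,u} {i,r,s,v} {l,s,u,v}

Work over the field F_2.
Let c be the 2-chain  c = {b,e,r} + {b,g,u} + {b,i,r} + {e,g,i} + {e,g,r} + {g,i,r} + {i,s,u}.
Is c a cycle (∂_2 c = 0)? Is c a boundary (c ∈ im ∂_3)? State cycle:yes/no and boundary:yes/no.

cycle:no boundary:no

n_0=10 n_1=38 n_2=36 n_3=9  [Z2]
∂1: piv[be,bg,bi,bl,bn,br,bs,bu,iv] rk=9  ker:eg,ei,en,er,es,eu,gi,gl,gn,gr,gu,il,in,ir,is,iu,ln,lr,ls,lu,lv,ns,nu,rs,ru,rv,su,sv,uv
∂2: piv[beg,bei,ber,bgi,bgr,bgu,bin,bir,biu,bln,brs,bru,bsu,ens,enu,esu,glr,glu,ils,ilu,irs,irv,isv,lsv,luv] rk=25  ker:egi,egr,eir,gir,gru,isu,lru,lsu,rsu,rsv,suv
∂3: piv[begi,begr,beir,bgir,glru,ilsu,irsv,lsuv] rk=8  ker:egir
∂2c = {b,e} + {b,g} + {b,i} + {b,u} + {e,i} + {g,u} + {i,s} + {i,u} + {s,u}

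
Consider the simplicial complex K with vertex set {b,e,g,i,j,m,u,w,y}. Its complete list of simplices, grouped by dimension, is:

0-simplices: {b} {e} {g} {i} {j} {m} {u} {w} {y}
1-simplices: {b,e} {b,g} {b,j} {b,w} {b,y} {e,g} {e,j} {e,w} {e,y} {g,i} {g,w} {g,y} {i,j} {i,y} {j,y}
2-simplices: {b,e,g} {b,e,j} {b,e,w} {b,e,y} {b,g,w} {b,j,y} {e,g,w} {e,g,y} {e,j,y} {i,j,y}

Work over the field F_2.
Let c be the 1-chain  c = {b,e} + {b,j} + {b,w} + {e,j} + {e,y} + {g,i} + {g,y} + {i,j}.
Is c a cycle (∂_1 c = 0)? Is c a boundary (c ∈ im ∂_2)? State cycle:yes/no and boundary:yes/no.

n_0=9 n_1=15 n_2=10  [Z2]
∂1: piv[be,bg,bj,bw,by,gi] rk=6  ker:eg,ej,ew,ey,gw,gy,ij,iy,jy
∂2: piv[beg,bej,bew,bey,bgw,bjy,egy,ijy] rk=8  ker:egw,ejy
∂1c = {b} + {e} + {j} + {w}

cycle:no boundary:no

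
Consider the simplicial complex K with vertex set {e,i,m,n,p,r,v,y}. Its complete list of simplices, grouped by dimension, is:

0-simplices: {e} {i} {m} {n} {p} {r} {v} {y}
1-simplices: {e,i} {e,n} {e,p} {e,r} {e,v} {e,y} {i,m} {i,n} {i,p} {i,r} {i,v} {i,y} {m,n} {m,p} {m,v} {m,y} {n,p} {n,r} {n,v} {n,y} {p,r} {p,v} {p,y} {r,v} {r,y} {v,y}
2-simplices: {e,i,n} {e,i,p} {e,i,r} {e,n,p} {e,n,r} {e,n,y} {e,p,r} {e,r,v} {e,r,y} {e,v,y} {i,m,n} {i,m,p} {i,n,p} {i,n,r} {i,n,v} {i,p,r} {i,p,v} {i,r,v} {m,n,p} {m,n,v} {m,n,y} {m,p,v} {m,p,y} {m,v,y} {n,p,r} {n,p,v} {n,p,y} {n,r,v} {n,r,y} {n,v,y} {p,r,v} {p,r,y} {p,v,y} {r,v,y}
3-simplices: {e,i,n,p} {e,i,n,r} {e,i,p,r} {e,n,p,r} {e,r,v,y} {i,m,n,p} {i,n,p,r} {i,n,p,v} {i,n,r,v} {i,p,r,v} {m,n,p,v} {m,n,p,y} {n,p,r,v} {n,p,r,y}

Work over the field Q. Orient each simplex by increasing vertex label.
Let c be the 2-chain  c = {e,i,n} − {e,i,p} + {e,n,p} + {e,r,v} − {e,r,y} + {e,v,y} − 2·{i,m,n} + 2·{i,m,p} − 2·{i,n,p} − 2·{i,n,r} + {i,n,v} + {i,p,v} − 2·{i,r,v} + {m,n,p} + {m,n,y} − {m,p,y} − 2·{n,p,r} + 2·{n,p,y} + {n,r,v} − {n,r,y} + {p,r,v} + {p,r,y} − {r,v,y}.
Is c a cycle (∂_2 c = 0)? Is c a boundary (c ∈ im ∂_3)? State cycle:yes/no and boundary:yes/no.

n_0=8 n_1=26 n_2=34 n_3=14  [Q]
∂1: piv[ei,en,ep,er,ev,ey,im] rk=7  ker:in,ip,ir,iv,iy,mn,mp,mv,my,np,nr,nv,ny,pr,pv,py,rv,ry,vy
∂2: piv[ein,eip,eir,enp,enr,eny,epr,erv,ery,evy,imn,imp,inv,ipv,irv,mnv,mny,mpy] rk=18  ker:inp,inr,ipr,mnp,mpv,mvy,npr,npv,npy,nrv,nry,nvy,prv,pry,pvy,rvy
∂3: piv[einp,einr,eipr,enpr,ervy,imnp,inpv,inrv,iprv,mnpv,mnpy,npry] rk=12  ker:inpr,nprv
∂2c = 0
c vs im∂3: reduces to 0 ⇒ boundary

cycle:yes boundary:yes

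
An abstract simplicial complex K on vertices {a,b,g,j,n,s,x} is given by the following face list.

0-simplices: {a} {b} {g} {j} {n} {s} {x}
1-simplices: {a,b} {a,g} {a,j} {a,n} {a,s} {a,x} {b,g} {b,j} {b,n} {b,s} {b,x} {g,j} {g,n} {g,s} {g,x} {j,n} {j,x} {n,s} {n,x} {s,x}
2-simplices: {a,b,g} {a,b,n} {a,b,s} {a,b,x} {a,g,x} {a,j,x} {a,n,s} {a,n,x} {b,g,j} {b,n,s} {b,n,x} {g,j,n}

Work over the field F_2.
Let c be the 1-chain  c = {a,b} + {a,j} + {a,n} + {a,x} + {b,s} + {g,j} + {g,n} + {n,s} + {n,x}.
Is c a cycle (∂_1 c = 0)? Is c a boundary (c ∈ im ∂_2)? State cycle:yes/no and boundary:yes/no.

n_0=7 n_1=20 n_2=12  [Z2]
∂1: piv[ab,ag,aj,an,as,ax] rk=6  ker:bg,bj,bn,bs,bx,gj,gn,gs,gx,jn,jx,ns,nx,sx
∂2: piv[abg,abn,abs,abx,agx,ajx,ans,anx,bgj,gjn] rk=10  ker:bns,bnx
∂1c = 0
c vs im∂2: residual ≠ 0 ⇒ not boundary

cycle:yes boundary:no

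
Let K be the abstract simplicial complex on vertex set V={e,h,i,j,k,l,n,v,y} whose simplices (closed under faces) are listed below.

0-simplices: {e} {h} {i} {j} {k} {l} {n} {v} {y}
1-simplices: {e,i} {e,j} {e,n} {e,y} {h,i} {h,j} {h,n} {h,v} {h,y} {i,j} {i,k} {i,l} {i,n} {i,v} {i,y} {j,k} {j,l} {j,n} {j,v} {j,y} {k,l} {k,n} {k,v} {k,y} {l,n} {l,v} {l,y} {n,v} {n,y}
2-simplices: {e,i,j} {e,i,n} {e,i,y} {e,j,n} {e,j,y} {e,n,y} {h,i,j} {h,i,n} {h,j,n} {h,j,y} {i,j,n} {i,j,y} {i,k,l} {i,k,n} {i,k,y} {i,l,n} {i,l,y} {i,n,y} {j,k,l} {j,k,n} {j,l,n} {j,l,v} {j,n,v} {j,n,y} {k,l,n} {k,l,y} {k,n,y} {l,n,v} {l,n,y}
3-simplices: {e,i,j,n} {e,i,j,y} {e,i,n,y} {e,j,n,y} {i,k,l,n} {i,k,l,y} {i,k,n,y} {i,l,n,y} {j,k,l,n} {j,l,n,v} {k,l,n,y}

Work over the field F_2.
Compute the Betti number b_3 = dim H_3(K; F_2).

b_3=1

n_0=9 n_1=29 n_2=29 n_3=11  [Z2]
∂1: piv[ei,ej,en,ey,hi,hv,ik,il] rk=8  ker:hj,hn,hy,ij,in,iv,iy,jk,jl,jn,jv,jy,kl,kn,kv,ky,ln,lv,ly,nv,ny
∂2: piv[eij,ein,eiy,ejn,ejy,eny,hij,hin,hjy,ikl,ikn,iky,iln,ily,jkl,jkn,jlv,jnv] rk=18  ker:hjn,ijn,ijy,iny,jln,jny,kln,kly,kny,lnv,lny
∂3: piv[eijn,eijy,einy,ejny,ikln,ikly,ikny,ilny,jkln,jlnv] rk=10  ker:klny
b_3=(11−10)−0=1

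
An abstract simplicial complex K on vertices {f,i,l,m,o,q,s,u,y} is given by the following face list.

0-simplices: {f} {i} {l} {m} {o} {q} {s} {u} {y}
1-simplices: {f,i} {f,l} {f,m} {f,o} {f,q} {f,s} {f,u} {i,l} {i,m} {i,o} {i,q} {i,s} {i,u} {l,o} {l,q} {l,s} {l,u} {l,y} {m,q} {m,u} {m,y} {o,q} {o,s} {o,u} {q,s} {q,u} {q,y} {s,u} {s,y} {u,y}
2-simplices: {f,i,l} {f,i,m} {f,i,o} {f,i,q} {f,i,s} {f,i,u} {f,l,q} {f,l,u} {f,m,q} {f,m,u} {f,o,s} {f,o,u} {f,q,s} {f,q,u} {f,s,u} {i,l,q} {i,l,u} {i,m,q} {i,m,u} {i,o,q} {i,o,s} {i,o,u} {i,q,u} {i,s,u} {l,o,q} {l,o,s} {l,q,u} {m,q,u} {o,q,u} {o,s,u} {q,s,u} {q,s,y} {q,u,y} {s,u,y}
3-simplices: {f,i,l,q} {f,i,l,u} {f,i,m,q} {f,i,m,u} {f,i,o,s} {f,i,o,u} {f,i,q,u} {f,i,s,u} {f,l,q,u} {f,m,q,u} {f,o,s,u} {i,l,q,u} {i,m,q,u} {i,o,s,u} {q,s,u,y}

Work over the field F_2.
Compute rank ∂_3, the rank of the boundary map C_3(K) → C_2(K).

rank∂_3=12

n_0=9 n_1=30 n_2=34 n_3=15  [Z2]
∂1: piv[fi,fl,fm,fo,fq,fs,fu,ly] rk=8  ker:il,im,io,iq,is,iu,lo,lq,ls,lu,mq,mu,my,oq,os,ou,qs,qu,qy,su,sy,uy
∂2: piv[fil,fim,fio,fiq,fis,fiu,flq,flu,fmq,fmu,fos,fou,fqs,fqu,fsu,ioq,loq,los,qsy,quy] rk=20  ker:ilq,ilu,imq,imu,ios,iou,iqu,isu,lqu,mqu,oqu,osu,qsu,suy
∂3: piv[filq,filu,fimq,fimu,fios,fiou,fiqu,fisu,flqu,fmqu,fosu,qsuy] rk=12  ker:ilqu,imqu,iosu
rk∂_3=12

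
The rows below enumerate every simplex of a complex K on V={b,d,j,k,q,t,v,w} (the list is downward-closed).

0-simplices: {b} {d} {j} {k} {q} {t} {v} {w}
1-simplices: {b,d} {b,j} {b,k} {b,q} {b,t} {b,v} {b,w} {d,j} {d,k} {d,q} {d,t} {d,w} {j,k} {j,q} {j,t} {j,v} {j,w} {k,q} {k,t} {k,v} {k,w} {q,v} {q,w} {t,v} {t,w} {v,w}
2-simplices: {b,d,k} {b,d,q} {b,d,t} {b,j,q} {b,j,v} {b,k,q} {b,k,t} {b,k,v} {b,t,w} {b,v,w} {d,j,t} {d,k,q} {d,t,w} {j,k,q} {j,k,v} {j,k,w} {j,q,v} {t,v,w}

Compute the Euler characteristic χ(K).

χ(K)=0

n_0=8 n_1=26 n_2=18
χ=+8−26+18=0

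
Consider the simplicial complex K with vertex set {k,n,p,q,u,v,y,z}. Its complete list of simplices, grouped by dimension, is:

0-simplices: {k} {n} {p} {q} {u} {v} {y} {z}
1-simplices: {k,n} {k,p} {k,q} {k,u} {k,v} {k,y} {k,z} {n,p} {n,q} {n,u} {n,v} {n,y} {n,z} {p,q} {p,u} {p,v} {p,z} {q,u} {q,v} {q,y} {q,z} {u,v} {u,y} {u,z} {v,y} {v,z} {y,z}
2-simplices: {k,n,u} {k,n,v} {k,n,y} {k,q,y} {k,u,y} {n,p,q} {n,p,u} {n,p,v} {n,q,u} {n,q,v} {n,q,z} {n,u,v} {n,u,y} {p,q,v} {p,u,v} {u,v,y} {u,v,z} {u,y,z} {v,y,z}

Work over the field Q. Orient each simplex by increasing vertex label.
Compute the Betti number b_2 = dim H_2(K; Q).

n_0=8 n_1=27 n_2=19  [Q]
∂1: piv[kn,kp,kq,ku,kv,ky,kz] rk=7  ker:np,nq,nu,nv,ny,nz,pq,pu,pv,pz,qu,qv,qy,qz,uv,uy,uz,vy,vz,yz
∂2: piv[knu,knv,kny,kqy,kuy,npq,npu,npv,nqu,nqv,nqz,nuv,uvy,uvz,uyz] rk=15  ker:nuy,pqv,puv,vyz
b_2=(19−15)−0=4

b_2=4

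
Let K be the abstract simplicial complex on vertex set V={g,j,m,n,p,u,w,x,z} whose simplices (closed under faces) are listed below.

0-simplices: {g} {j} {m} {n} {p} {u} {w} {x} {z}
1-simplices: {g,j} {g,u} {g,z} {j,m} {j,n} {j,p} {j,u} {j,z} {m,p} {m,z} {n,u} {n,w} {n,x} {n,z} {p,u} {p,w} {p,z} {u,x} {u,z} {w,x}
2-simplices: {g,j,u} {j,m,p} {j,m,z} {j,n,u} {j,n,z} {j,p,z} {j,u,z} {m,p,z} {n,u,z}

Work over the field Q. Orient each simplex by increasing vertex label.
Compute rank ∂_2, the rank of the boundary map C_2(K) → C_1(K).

n_0=9 n_1=20 n_2=9  [Q]
∂1: piv[gj,gu,gz,jm,jn,jp,nw,nx] rk=8  ker:ju,jz,mp,mz,nu,nz,pu,pw,pz,ux,uz,wx
∂2: piv[gju,jmp,jmz,jnu,jnz,jpz,juz] rk=7  ker:mpz,nuz
rk∂_2=7

rank∂_2=7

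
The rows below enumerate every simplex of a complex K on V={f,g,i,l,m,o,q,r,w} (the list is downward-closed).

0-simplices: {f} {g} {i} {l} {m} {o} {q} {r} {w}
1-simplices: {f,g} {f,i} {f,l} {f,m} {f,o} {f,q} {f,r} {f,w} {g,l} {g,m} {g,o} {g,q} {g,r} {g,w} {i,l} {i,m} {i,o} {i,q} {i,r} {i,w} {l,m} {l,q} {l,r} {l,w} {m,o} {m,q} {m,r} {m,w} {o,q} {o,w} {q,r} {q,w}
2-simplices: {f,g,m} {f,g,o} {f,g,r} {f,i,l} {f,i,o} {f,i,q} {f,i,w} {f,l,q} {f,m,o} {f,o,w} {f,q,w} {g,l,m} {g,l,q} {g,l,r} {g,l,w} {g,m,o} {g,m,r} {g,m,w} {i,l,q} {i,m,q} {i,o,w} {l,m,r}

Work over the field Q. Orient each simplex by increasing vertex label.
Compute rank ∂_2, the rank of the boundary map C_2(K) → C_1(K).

rank∂_2=18

n_0=9 n_1=32 n_2=22  [Q]
∂1: piv[fg,fi,fl,fm,fo,fq,fr,fw] rk=8  ker:gl,gm,go,gq,gr,gw,il,im,io,iq,ir,iw,lm,lq,lr,lw,mo,mq,mr,mw,oq,ow,qr,qw
∂2: piv[fgm,fgo,fgr,fil,fio,fiq,fiw,flq,fmo,fow,fqw,glm,glq,glr,glw,gmr,gmw,imq] rk=18  ker:gmo,ilq,iow,lmr
rk∂_2=18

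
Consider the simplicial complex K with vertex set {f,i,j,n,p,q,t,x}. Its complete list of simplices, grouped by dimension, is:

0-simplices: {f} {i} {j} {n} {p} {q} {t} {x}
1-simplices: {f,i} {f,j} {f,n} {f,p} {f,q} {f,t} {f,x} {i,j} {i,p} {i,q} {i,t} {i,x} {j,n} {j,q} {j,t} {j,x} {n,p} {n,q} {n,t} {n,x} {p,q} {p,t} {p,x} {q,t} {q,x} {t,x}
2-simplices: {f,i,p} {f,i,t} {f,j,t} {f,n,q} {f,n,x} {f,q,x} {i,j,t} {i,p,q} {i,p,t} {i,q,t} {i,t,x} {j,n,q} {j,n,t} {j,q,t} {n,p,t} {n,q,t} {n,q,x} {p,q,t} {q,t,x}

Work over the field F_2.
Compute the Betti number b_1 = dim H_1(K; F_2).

b_1=3

n_0=8 n_1=26 n_2=19  [Z2]
∂1: piv[fi,fj,fn,fp,fq,ft,fx] rk=7  ker:ij,ip,iq,it,ix,jn,jq,jt,jx,np,nq,nt,nx,pq,pt,px,qt,qx,tx
∂2: piv[fip,fit,fjt,fnq,fnx,fqx,ijt,ipq,ipt,iqt,itx,jnq,jnt,jqt,npt,qtx] rk=16  ker:nqt,nqx,pqt
b_1=(26−7)−16=3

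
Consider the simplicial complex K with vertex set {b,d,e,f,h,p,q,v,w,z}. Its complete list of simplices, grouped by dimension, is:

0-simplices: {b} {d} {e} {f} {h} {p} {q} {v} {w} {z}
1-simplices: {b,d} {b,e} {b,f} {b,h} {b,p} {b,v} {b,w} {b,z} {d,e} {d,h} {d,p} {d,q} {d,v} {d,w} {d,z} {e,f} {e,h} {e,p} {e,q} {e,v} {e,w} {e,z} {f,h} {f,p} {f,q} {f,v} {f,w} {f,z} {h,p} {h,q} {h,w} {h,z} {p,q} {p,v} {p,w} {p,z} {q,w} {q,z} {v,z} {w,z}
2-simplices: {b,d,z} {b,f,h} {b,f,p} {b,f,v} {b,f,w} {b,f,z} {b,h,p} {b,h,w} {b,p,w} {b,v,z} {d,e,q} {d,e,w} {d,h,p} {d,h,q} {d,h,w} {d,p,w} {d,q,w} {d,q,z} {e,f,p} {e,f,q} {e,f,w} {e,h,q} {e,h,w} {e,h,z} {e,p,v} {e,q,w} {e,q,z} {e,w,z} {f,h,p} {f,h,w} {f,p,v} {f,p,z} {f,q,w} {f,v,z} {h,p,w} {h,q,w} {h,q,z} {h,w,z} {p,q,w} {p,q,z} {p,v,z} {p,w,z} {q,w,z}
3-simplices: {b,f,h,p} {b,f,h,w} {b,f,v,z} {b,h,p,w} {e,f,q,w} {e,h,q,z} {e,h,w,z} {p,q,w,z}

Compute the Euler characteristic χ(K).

χ(K)=5

n_0=10 n_1=40 n_2=43 n_3=8
χ=+10−40+43−8=5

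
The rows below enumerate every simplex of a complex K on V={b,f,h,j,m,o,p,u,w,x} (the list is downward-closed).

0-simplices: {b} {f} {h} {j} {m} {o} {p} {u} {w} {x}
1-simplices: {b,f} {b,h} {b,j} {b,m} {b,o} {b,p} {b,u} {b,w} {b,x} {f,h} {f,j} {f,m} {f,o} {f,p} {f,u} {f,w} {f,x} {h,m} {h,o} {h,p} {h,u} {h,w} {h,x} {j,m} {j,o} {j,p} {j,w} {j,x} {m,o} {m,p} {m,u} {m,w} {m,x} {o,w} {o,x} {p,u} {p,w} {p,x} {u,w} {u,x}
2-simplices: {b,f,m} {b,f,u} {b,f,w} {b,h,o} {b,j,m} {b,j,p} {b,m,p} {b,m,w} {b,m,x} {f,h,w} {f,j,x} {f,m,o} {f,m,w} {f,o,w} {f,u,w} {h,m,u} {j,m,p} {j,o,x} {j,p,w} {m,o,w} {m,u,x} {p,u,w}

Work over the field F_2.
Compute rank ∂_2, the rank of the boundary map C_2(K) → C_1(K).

rank∂_2=19

n_0=10 n_1=40 n_2=22  [Z2]
∂1: piv[bf,bh,bj,bm,bo,bp,bu,bw,bx] rk=9  ker:fh,fj,fm,fo,fp,fu,fw,fx,hm,ho,hp,hu,hw,hx,jm,jo,jp,jw,jx,mo,mp,mu,mw,mx,ow,ox,pu,pw,px,uw,ux
∂2: piv[bfm,bfu,bfw,bho,bjm,bjp,bmp,bmw,bmx,fhw,fjx,fmo,fow,fuw,hmu,jox,jpw,mux,puw] rk=19  ker:fmw,jmp,mow
rk∂_2=19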